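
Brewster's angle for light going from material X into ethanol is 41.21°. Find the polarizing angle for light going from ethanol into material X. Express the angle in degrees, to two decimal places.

Reversing the direction swaps n₁ and n₂, so tan θ_B' = 1/tan θ_B and θ_B' = 90° − θ_B.
Hence θ_B' = 90° − 41.21° = 48.79°.

θ_B' ≈ 48.79°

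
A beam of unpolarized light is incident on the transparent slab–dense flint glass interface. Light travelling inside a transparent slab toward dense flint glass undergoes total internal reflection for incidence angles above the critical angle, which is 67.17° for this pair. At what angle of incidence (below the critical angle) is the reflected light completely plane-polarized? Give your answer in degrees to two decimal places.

sin θ_c = n₂/n₁, so n₂/n₁ = sin 67.17° = 0.9217.
Brewster: tan θ_B = n₂/n₁ = 0.9217.
θ_B = arctan(0.9217) = 42.67°.

θ_B ≈ 42.67°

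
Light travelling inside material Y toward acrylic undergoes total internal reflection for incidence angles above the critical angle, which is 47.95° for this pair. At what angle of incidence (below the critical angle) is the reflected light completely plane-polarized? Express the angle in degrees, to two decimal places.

θ_B ≈ 36.60°

sin θ_c = n₂/n₁, so n₂/n₁ = sin 47.95° = 0.7426.
Brewster: tan θ_B = n₂/n₁ = 0.7426.
θ_B = arctan(0.7426) = 36.60°.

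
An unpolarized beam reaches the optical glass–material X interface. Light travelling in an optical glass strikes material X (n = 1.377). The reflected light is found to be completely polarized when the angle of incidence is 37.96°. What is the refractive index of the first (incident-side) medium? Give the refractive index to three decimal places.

Brewster's law: tan θ_B = n₂/n₁ (light incident in an optical glass, refracted into material X).
n₁ = n₂ / tan θ_B = 1.377 / tan 37.96° = 1.765.

n ≈ 1.765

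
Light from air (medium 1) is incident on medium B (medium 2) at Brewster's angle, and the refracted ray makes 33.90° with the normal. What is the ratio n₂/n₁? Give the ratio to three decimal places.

n₂/n₁ ≈ 1.488

θ_B + θ_t = 90°, so θ_B = 90° − 33.90° = 56.10°.
Then n₂/n₁ = tan θ_B = tan 56.10° = 1.488.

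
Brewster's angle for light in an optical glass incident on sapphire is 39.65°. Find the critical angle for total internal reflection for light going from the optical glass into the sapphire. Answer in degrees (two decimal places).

θ_c ≈ 55.97°

n₂/n₁ = tan 39.65° = 0.8287; the critical angle satisfies sin θ_c = n₂/n₁.
θ_c = arcsin(0.8287) = 55.97°.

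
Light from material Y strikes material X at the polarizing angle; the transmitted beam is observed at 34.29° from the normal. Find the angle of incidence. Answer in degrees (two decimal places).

θ_B ≈ 55.71°

Brewster's condition makes the reflected and refracted beams perpendicular: θ_B + θ_t = 90°.
θ_B = 90° − 34.29° = 55.71°.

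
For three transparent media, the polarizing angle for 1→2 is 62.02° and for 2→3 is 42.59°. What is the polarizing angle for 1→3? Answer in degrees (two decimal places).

θ_B ≈ 59.97°

Each Brewster angle gives a ratio: n₂/n₁ = tan 62.02° = 1.8823, n₃/n₂ = tan 42.59° = 0.9192.
So n₃/n₁ = (n₂/n₁)(n₃/n₂) = 1.8823 × 0.9192 = 1.7303.
θ_B(1→3) = arctan(1.7303) = 59.97°.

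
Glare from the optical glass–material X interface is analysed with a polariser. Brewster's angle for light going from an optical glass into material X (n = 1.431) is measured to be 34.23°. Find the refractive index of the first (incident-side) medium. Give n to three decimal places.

n ≈ 2.103

Brewster's law: tan θ_B = n₂/n₁ (light incident in an optical glass, refracted into material X).
n₁ = n₂ / tan θ_B = 1.431 / tan 34.23° = 2.103.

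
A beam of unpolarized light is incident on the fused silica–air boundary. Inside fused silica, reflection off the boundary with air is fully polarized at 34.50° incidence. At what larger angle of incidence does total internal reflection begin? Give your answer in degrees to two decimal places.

tan θ_B = n₂/n₁ = tan 34.50° = 0.6873.
Total internal reflection: sin θ_c = n₂/n₁ = 0.6873.
θ_c = arcsin(0.6873) = 43.42°.

θ_c ≈ 43.42°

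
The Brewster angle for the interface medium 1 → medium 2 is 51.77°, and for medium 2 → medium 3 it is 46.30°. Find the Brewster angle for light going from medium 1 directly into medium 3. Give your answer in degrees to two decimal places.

tan θ_B(1→2) = n₂/n₁ = tan 51.77° = 1.2694.
tan θ_B(2→3) = n₃/n₂ = tan 46.30° = 1.0464.
n₃/n₁ = 1.3284. Then tan θ_B(1→3) = n₃/n₁, so θ_B(1→3) = arctan(1.3284) = 53.03°.

θ_B ≈ 53.03°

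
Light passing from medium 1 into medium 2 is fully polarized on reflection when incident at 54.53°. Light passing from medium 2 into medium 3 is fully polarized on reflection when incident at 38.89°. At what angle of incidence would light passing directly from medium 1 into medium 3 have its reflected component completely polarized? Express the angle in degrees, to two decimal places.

θ_B ≈ 48.54°

n₂/n₁ = tan 54.53° = 1.4035 and n₃/n₂ = tan 38.89° = 0.8066.
So n₃/n₁ = (n₂/n₁)(n₃/n₂) = 1.4035 × 0.8066 = 1.1321.
θ_B(1→3) = arctan(1.1321) = 48.54°.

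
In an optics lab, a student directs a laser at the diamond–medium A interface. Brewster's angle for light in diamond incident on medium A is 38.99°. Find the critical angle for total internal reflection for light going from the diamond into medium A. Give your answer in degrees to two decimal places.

θ_c ≈ 54.05°

tan θ_B = n₂/n₁ = tan 38.99° = 0.8095.
Total internal reflection: sin θ_c = n₂/n₁ = 0.8095.
θ_c = arcsin(0.8095) = 54.05°.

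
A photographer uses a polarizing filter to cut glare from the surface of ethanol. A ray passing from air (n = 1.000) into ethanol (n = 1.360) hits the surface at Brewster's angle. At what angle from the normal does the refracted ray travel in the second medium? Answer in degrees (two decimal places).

θ_t ≈ 36.33°

θ_B = arctan(n₂/n₁) = arctan(1.360/1.000) = 53.67°.
Since θ_B + θ_t = 90° at Brewster incidence, θ_t = 90° − 53.67° = 36.33°.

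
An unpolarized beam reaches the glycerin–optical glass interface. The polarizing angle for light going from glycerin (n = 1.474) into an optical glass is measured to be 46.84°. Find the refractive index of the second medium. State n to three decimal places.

Full polarization of the reflected beam means tan θ_B = n₂/n₁, where n₁ is the incident medium (glycerin).
n₂ = n₁ tan θ_B = 1.474 × tan 46.84° = 1.572.

n ≈ 1.572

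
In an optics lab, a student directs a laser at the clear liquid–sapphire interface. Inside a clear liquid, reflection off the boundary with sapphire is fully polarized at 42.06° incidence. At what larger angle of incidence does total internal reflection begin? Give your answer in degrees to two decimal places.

θ_c ≈ 64.46°

n₂/n₁ = tan 42.06° = 0.9023; the critical angle satisfies sin θ_c = n₂/n₁.
θ_c = arcsin(0.9023) = 64.46°.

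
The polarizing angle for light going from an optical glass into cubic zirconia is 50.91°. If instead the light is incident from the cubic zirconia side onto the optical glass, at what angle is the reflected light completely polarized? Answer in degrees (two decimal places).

θ_B' ≈ 39.09°

The two Brewster angles are complementary: θ_B' = 90° − θ_B = 90° − 50.91° = 39.09°.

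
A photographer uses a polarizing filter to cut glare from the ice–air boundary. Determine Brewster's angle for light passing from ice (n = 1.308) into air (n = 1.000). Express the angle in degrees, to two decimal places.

θ_B ≈ 37.40°

At Brewster's angle the reflected and refracted rays are perpendicular, which with Snell's law gives tan θ_B = n₂/n₁.
tan θ_B = n₂/n₁ = 1.000/1.308 = 0.7645. Taking the arctangent, θ_B = 37.40°.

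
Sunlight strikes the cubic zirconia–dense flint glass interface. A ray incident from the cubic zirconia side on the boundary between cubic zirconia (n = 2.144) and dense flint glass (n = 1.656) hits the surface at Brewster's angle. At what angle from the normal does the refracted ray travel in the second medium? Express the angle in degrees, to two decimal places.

θ_t ≈ 52.32°

tan θ_B = n₂/n₁ = 1.656/2.144 = 0.7724, so θ_B = 37.68°.
At Brewster's angle the reflected and refracted rays are perpendicular, so θ_t = 90° − θ_B = 90° − 37.68° = 52.32°.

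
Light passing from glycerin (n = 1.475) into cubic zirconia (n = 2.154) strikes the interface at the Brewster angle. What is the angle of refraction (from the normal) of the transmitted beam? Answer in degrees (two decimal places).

θ_t ≈ 34.40°

First find Brewster's angle: tan θ_B = 2.154/1.475 = 1.4603, giving θ_B = 55.60°.
Since θ_B + θ_t = 90° at Brewster incidence, θ_t = 90° − 55.60° = 34.40°.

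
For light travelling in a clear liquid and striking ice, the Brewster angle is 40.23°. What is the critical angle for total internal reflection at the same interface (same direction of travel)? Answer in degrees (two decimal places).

tan θ_B = n₂/n₁ = tan 40.23° = 0.8460.
Total internal reflection: sin θ_c = n₂/n₁ = 0.8460.
θ_c = arcsin(0.8460) = 57.78°.

θ_c ≈ 57.78°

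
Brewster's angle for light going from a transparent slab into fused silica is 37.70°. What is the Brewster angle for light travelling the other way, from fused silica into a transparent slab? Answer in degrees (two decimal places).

θ_B' ≈ 52.30°

Reversing the direction swaps n₁ and n₂, so tan θ_B' = 1/tan θ_B and θ_B' = 90° − θ_B.
Hence θ_B' = 90° − 37.70° = 52.30°.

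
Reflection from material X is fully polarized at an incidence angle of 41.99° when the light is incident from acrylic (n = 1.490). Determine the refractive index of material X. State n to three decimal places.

n ≈ 1.341

Full polarization of the reflected beam means tan θ_B = n₂/n₁, where n₁ is the incident medium (acrylic).
n₂ = n₁ tan θ_B = 1.490 × tan 41.99° = 1.341.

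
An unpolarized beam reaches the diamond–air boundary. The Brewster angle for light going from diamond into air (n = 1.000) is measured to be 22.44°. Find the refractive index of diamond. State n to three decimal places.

At the Brewster angle, tan θ_B = n₂/n₁ with n₁ on the incident side (diamond) and n₂ on the transmitted side (air).
n₁ = n₂ / tan θ_B = 1.000 / tan 22.44° = 2.421.

n ≈ 2.421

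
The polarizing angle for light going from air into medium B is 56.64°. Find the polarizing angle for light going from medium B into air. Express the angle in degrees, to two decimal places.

θ_B' ≈ 33.36°

tan θ_B' = n₁/n₂ = 1/tan θ_B, so θ_B' = 90° − θ_B.
θ_B' = 90° − 56.64° = 33.36°.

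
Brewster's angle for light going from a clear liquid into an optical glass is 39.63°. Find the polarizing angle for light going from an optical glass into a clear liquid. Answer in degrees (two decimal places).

tan θ_B' = n₁/n₂ = 1/tan θ_B, so θ_B' = 90° − θ_B.
θ_B' = 90° − 39.63° = 50.37°.

θ_B' ≈ 50.37°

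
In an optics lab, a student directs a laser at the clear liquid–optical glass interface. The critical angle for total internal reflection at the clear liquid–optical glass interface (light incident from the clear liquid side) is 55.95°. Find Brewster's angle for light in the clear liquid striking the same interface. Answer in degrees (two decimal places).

At the critical angle sin θ_c = n₂/n₁, giving n₂/n₁ = sin 55.95° = 0.8285.
Then tan θ_B = n₂/n₁ = 0.8285, so θ_B = arctan 0.8285 = 39.64°.

θ_B ≈ 39.64°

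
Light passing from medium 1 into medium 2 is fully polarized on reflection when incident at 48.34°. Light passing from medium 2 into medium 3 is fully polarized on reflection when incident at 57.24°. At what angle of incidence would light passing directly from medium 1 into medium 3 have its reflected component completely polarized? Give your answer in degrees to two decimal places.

tan θ_B(1→2) = n₂/n₁ = tan 48.34° = 1.1240.
tan θ_B(2→3) = n₃/n₂ = tan 57.24° = 1.5541.
Multiplying, n₃/n₁ = 1.1240 × 1.5541 = 1.7467, and θ_B(1→3) = arctan 1.7467 = 60.21°.

θ_B ≈ 60.21°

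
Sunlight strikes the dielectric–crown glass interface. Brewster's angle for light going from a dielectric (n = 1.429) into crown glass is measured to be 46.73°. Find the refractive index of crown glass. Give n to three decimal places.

At Brewster's angle, tan θ_B = n₂/n₁ with n₁ on the incident side (a dielectric) and n₂ on the transmitted side (crown glass).
n₂ = n₁ tan θ_B = 1.429 × tan 46.73° = 1.518.

n ≈ 1.518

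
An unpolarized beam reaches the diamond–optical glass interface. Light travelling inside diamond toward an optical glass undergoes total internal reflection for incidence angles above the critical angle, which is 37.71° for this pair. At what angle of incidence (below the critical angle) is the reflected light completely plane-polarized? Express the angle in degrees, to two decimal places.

θ_B ≈ 31.45°

n₂/n₁ = sin θ_c = sin 37.71° = 0.6117.
tan θ_B equals the same ratio, so θ_B = arctan(0.6117) = 31.45°.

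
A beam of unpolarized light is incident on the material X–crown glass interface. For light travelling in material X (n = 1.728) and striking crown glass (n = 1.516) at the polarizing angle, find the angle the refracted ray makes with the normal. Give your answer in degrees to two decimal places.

tan θ_B = n₂/n₁ = 1.516/1.728 = 0.8773, so θ_B = 41.26°.
The refracted ray is perpendicular to the reflected ray, so θ_t = 90° − θ_B = 48.74°.

θ_t ≈ 48.74°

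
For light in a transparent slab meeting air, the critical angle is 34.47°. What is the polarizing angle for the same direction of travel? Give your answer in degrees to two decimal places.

θ_B ≈ 29.51°

n₂/n₁ = sin θ_c = sin 34.47° = 0.5660.
tan θ_B equals the same ratio, so θ_B = arctan(0.5660) = 29.51°.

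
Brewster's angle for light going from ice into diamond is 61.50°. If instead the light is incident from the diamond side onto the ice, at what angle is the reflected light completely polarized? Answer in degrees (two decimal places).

θ_B' ≈ 28.50°

Reversing the direction swaps n₁ and n₂, so tan θ_B' = 1/tan θ_B and θ_B' = 90° − θ_B.
Hence θ_B' = 90° − 61.50° = 28.50°.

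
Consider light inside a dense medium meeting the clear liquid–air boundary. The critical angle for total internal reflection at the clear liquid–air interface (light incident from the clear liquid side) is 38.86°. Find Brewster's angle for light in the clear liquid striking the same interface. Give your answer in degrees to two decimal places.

θ_B ≈ 32.10°

sin θ_c = n₂/n₁, so n₂/n₁ = sin 38.86° = 0.6274.
Brewster: tan θ_B = n₂/n₁ = 0.6274.
θ_B = arctan(0.6274) = 32.10°.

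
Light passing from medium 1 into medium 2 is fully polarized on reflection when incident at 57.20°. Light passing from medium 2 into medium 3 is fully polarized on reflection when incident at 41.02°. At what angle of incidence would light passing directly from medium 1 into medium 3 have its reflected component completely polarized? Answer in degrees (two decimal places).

Each Brewster angle gives a ratio: n₂/n₁ = tan 57.20° = 1.5517, n₃/n₂ = tan 41.02° = 0.8699.
So n₃/n₁ = (n₂/n₁)(n₃/n₂) = 1.5517 × 0.8699 = 1.3498.
θ_B(1→3) = arctan(1.3498) = 53.47°.

θ_B ≈ 53.47°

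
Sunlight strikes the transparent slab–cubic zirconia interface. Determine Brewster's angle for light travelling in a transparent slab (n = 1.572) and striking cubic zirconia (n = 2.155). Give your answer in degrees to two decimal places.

Brewster's condition: tan θ_B = n₂/n₁ = 2.155/1.572 = 1.3709. Taking the arctangent, θ_B = 53.89°.

θ_B ≈ 53.89°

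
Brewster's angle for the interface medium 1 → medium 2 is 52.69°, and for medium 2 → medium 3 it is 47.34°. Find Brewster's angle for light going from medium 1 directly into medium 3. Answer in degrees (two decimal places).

θ_B ≈ 54.92°

tan θ_B(1→2) = n₂/n₁ = tan 52.69° = 1.3122.
tan θ_B(2→3) = n₃/n₂ = tan 47.34° = 1.0852.
Multiplying, n₃/n₁ = 1.3122 × 1.0852 = 1.4240, and θ_B(1→3) = arctan 1.4240 = 54.92°.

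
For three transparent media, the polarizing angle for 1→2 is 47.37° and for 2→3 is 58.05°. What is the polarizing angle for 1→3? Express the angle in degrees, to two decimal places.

θ_B ≈ 60.14°

Each Brewster angle gives a ratio: n₂/n₁ = tan 47.37° = 1.0863, n₃/n₂ = tan 58.05° = 1.6034.
Multiplying, n₃/n₁ = 1.0863 × 1.6034 = 1.7419, and θ_B(1→3) = arctan 1.7419 = 60.14°.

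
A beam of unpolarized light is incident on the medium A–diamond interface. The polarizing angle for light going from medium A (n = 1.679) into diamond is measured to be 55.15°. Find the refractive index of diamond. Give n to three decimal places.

Full polarization of the reflected beam means tan θ_B = n₂/n₁, where n₁ is the incident medium (medium A).
n₂ = n₁ tan θ_B = 1.679 × tan 55.15° = 2.411.

n ≈ 2.411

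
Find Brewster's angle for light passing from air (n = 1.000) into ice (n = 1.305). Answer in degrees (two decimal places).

θ_B ≈ 52.54°

Brewster's condition: tan θ_B = n₂/n₁ = 1.305/1.000 = 1.3050.
θ_B = arctan(1.3050) = 52.54°.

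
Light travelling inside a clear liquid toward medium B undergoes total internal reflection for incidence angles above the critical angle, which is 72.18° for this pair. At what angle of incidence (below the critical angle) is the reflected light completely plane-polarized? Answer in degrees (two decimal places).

θ_B ≈ 43.59°

n₂/n₁ = sin θ_c = sin 72.18° = 0.9520.
tan θ_B equals the same ratio, so θ_B = arctan(0.9520) = 43.59°.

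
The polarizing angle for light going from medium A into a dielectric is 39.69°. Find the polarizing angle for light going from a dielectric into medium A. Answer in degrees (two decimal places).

Reversing the direction swaps n₁ and n₂, so tan θ_B' = 1/tan θ_B and θ_B' = 90° − θ_B.
Hence θ_B' = 90° − 39.69° = 50.31°.

θ_B' ≈ 50.31°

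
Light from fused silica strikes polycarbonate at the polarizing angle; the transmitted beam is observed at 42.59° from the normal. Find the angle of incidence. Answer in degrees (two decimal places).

θ_B ≈ 47.41°

At Brewster's angle the reflected and refracted rays are perpendicular, so θ_B + θ_t = 90°.
θ_B = 90° − 42.59° = 47.41°.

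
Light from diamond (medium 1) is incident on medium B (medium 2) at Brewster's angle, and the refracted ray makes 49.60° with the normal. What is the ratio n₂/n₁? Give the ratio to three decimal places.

n₂/n₁ ≈ 0.851

At Brewster incidence θ_B = 90° − θ_t = 90° − 49.60° = 40.40°.
tan θ_B = n₂/n₁, so n₂/n₁ = tan 40.40° = 0.851.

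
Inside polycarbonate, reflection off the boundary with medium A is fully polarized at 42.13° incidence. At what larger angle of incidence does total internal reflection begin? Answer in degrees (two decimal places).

tan θ_B = n₂/n₁ = tan 42.13° = 0.9045.
Total internal reflection: sin θ_c = n₂/n₁ = 0.9045.
θ_c = arcsin(0.9045) = 64.76°.

θ_c ≈ 64.76°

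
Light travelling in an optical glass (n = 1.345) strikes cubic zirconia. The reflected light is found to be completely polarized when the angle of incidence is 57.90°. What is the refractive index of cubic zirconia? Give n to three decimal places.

Brewster's law: tan θ_B = n₂/n₁ (light incident in an optical glass, refracted into cubic zirconia).
n₂ = n₁ tan θ_B = 1.345 × tan 57.90° = 2.144.

n ≈ 2.144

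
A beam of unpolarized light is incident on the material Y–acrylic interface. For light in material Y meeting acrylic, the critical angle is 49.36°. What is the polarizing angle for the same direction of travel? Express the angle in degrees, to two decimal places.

sin θ_c = n₂/n₁, so n₂/n₁ = sin 49.36° = 0.7588.
Brewster: tan θ_B = n₂/n₁ = 0.7588.
θ_B = arctan(0.7588) = 37.19°.

θ_B ≈ 37.19°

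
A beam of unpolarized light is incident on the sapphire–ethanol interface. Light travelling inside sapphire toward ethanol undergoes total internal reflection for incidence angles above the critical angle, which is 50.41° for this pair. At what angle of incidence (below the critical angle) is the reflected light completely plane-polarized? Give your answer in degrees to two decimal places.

θ_B ≈ 37.62°

sin θ_c = n₂/n₁, so n₂/n₁ = sin 50.41° = 0.7706.
Brewster: tan θ_B = n₂/n₁ = 0.7706.
θ_B = arctan(0.7706) = 37.62°.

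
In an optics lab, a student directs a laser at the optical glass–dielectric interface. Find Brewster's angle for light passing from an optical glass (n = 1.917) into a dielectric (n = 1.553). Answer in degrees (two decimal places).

θ_B ≈ 39.01°

Here n₂/n₁ = 1.553/1.917 = 0.8101, and Brewster's law gives tan θ_B = n₂/n₁.
So θ_B = arctan 0.8101 = 39.01°.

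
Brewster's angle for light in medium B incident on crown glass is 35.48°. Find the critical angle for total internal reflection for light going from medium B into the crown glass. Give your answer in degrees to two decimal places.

From Brewster, n₂/n₁ = tan θ_B = tan 35.48° = 0.7128.
Then sin θ_c = n₂/n₁ = 0.7128, so θ_c = arcsin 0.7128 = 45.46°.

θ_c ≈ 45.46°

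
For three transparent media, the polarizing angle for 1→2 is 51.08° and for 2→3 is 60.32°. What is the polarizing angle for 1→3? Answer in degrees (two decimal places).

θ_B ≈ 65.29°

n₂/n₁ = tan 51.08° = 1.2384 and n₃/n₂ = tan 60.32° = 1.7546.
Multiplying, n₃/n₁ = 1.2384 × 1.7546 = 2.1730, and θ_B(1→3) = arctan 2.1730 = 65.29°.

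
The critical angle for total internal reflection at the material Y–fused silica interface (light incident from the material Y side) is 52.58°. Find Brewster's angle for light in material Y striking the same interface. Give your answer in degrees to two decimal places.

θ_B ≈ 38.46°

n₂/n₁ = sin θ_c = sin 52.58° = 0.7942.
tan θ_B equals the same ratio, so θ_B = arctan(0.7942) = 38.46°.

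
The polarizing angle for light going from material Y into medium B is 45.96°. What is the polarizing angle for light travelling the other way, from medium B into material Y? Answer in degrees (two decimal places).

θ_B' ≈ 44.04°

tan θ_B' = n₁/n₂ = 1/tan θ_B, so θ_B' = 90° − θ_B.
θ_B' = 90° − 45.96° = 44.04°.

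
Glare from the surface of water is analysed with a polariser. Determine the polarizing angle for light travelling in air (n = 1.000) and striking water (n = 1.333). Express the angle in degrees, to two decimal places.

θ_B ≈ 53.12°

tan θ_B = n₂/n₁ = 1.333/1.000 = 1.3330.
θ_B = arctan(1.3330) = 53.12°.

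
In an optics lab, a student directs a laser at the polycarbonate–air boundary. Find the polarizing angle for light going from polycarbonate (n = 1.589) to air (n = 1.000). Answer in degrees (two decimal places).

Brewster's condition: tan θ_B = n₂/n₁ = 1.000/1.589 = 0.6293. Taking the arctangent, θ_B = 32.18°.

θ_B ≈ 32.18°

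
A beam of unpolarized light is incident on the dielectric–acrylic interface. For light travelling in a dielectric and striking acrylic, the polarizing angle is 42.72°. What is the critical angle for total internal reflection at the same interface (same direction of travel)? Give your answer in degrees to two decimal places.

From Brewster, n₂/n₁ = tan θ_B = tan 42.72° = 0.9234.
Then sin θ_c = n₂/n₁ = 0.9234, so θ_c = arcsin 0.9234 = 67.43°.

θ_c ≈ 67.43°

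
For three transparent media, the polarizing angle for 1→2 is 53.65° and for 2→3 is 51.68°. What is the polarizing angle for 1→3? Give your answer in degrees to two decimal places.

θ_B ≈ 59.82°

n₂/n₁ = tan 53.65° = 1.3588 and n₃/n₂ = tan 51.68° = 1.2653.
n₃/n₁ = 1.7194. Then tan θ_B(1→3) = n₃/n₁, so θ_B(1→3) = arctan(1.7194) = 59.82°.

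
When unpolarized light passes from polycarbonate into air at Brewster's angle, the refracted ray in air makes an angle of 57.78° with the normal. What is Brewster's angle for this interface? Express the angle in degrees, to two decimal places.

θ_B ≈ 32.22°

Brewster's condition makes the reflected and refracted beams perpendicular: θ_B + θ_t = 90°.
So θ_B = 90° − θ_t = 90° − 57.78° = 32.22°.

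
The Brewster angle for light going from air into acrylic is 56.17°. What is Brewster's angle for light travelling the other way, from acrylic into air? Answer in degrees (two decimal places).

tan θ_B' = n₁/n₂ = 1/tan θ_B, so θ_B' = 90° − θ_B.
θ_B' = 90° − 56.17° = 33.83°.

θ_B' ≈ 33.83°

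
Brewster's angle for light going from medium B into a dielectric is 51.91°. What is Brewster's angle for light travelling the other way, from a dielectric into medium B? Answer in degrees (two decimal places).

θ_B' ≈ 38.09°

The two Brewster angles are complementary: θ_B' = 90° − θ_B = 90° − 51.91° = 38.09°.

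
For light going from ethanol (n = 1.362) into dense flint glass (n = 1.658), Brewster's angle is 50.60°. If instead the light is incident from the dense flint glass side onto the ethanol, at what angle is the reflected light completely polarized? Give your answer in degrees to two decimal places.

θ_B' ≈ 39.40°

Reversing the direction swaps n₁ and n₂, so tan θ_B' = 1/tan θ_B and θ_B' = 90° − θ_B.
Hence θ_B' = 90° − 50.60° = 39.40°.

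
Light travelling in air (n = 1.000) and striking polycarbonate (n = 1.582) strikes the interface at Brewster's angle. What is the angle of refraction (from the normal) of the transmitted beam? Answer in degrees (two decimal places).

θ_B = arctan(n₂/n₁) = arctan(1.582/1.000) = 57.70°.
Since θ_B + θ_t = 90° at Brewster incidence, θ_t = 90° − 57.70° = 32.30°.

θ_t ≈ 32.30°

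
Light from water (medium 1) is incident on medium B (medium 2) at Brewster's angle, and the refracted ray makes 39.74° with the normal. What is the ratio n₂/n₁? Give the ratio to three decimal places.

n₂/n₁ ≈ 1.203

θ_B + θ_t = 90°, so θ_B = 90° − 39.74° = 50.26°.
Then n₂/n₁ = tan θ_B = tan 50.26° = 1.203.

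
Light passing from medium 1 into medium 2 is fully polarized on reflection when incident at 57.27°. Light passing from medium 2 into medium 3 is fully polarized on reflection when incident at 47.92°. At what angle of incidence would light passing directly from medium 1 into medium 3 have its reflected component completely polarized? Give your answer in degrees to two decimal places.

tan θ_B(1→2) = n₂/n₁ = tan 57.27° = 1.5559.
tan θ_B(2→3) = n₃/n₂ = tan 47.92° = 1.1075.
Multiplying, n₃/n₁ = 1.5559 × 1.1075 = 1.7231, and θ_B(1→3) = arctan 1.7231 = 59.87°.

θ_B ≈ 59.87°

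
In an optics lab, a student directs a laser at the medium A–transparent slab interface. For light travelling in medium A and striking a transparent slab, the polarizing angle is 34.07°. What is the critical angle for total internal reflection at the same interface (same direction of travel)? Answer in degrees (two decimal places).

From Brewster, n₂/n₁ = tan θ_B = tan 34.07° = 0.6763.
Then sin θ_c = n₂/n₁ = 0.6763, so θ_c = arcsin 0.6763 = 42.55°.

θ_c ≈ 42.55°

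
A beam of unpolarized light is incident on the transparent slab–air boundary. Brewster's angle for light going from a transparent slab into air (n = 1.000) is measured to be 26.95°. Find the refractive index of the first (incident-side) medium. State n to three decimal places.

Brewster's law: tan θ_B = n₂/n₁ (light incident in a transparent slab, refracted into air).
n₁ = n₂ / tan θ_B = 1.000 / tan 26.95° = 1.967.

n ≈ 1.967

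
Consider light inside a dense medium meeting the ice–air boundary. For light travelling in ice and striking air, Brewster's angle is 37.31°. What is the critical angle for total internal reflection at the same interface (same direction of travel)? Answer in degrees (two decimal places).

θ_c ≈ 49.65°

From Brewster, n₂/n₁ = tan θ_B = tan 37.31° = 0.7621.
Then sin θ_c = n₂/n₁ = 0.7621, so θ_c = arcsin 0.7621 = 49.65°.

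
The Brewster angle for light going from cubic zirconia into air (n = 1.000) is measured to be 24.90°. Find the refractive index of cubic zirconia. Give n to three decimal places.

n ≈ 2.154

At the Brewster angle, tan θ_B = n₂/n₁ with n₁ on the incident side (cubic zirconia) and n₂ on the transmitted side (air).
n₁ = n₂ / tan θ_B = 1.000 / tan 24.90° = 2.154.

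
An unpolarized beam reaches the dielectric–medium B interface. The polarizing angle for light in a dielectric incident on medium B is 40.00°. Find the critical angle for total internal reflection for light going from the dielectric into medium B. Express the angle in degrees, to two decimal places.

θ_c ≈ 57.05°

n₂/n₁ = tan 40.00° = 0.8391; the critical angle satisfies sin θ_c = n₂/n₁.
θ_c = arcsin(0.8391) = 57.05°.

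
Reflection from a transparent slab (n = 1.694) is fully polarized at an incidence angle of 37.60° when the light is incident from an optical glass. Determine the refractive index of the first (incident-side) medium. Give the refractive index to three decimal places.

Brewster's law: tan θ_B = n₂/n₁ (light incident in an optical glass, refracted into a transparent slab).
n₁ = n₂ / tan θ_B = 1.694 / tan 37.60° = 2.200.

n ≈ 2.200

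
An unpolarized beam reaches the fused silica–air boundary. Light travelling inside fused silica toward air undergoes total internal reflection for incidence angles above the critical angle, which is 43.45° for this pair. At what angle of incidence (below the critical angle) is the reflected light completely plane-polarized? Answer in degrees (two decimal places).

θ_B ≈ 34.52°

n₂/n₁ = sin θ_c = sin 43.45° = 0.6877.
tan θ_B equals the same ratio, so θ_B = arctan(0.6877) = 34.52°.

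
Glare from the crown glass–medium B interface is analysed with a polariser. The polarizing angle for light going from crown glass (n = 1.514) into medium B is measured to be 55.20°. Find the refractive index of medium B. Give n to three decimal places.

At the polarizing angle, tan θ_B = n₂/n₁ with n₁ on the incident side (crown glass) and n₂ on the transmitted side (medium B).
n₂ = n₁ tan θ_B = 1.514 × tan 55.20° = 2.178.

n ≈ 2.178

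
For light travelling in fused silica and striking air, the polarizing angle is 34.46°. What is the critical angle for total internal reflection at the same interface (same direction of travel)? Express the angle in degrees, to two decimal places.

From Brewster, n₂/n₁ = tan θ_B = tan 34.46° = 0.6863.
Then sin θ_c = n₂/n₁ = 0.6863, so θ_c = arcsin 0.6863 = 43.33°.

θ_c ≈ 43.33°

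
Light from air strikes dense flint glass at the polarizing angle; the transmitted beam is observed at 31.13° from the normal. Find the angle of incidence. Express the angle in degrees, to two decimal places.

θ_B ≈ 58.87°

Brewster's condition makes the reflected and refracted beams perpendicular: θ_B + θ_t = 90°.
θ_B = 90° − 31.13° = 58.87°.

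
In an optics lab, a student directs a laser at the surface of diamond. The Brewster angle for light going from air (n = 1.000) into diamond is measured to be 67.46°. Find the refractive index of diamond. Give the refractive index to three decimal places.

At the Brewster angle, tan θ_B = n₂/n₁ with n₁ on the incident side (air) and n₂ on the transmitted side (diamond).
n₂ = n₁ tan θ_B = 1.000 × tan 67.46° = 2.409.

n ≈ 2.409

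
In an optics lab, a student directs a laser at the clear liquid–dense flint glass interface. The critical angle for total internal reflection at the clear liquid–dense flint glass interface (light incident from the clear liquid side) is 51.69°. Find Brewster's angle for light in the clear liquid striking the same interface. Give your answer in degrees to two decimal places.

θ_B ≈ 38.12°

sin θ_c = n₂/n₁, so n₂/n₁ = sin 51.69° = 0.7847.
Brewster: tan θ_B = n₂/n₁ = 0.7847.
θ_B = arctan(0.7847) = 38.12°.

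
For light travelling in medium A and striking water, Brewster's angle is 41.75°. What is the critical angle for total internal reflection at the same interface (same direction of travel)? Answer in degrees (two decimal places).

θ_c ≈ 63.19°

From Brewster, n₂/n₁ = tan θ_B = tan 41.75° = 0.8925.
Then sin θ_c = n₂/n₁ = 0.8925, so θ_c = arcsin 0.8925 = 63.19°.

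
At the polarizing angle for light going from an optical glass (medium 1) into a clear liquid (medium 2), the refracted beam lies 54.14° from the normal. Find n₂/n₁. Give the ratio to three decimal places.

n₂/n₁ ≈ 0.723

θ_B + θ_t = 90°, so θ_B = 90° − 54.14° = 35.86°.
tan θ_B = n₂/n₁, so n₂/n₁ = tan 35.86° = 0.723.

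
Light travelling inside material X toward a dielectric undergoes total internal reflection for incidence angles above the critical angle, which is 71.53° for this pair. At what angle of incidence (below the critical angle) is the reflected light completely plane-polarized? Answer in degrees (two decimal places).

θ_B ≈ 43.49°

At the critical angle sin θ_c = n₂/n₁, giving n₂/n₁ = sin 71.53° = 0.9485.
Then tan θ_B = n₂/n₁ = 0.9485, so θ_B = arctan 0.9485 = 43.49°.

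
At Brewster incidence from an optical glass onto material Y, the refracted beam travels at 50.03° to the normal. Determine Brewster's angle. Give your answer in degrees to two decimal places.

θ_B ≈ 39.97°

At Brewster's angle the reflected and refracted rays are perpendicular, so θ_B + θ_t = 90°.
θ_B = 90° − 50.03° = 39.97°.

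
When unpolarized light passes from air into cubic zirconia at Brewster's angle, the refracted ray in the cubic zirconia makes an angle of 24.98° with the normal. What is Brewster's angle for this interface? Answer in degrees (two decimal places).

θ_B ≈ 65.02°

Brewster's condition makes the reflected and refracted beams perpendicular: θ_B + θ_t = 90°.
So θ_B = 90° − θ_t = 90° − 24.98° = 65.02°.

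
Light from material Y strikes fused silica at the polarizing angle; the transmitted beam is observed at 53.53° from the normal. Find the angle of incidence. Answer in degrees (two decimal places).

θ_B ≈ 36.47°

Brewster's condition makes the reflected and refracted beams perpendicular: θ_B + θ_t = 90°.
θ_B = 90° − 53.53° = 36.47°.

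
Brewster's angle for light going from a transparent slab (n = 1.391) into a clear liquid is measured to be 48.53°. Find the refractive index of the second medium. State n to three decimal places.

At Brewster's angle, tan θ_B = n₂/n₁ with n₁ on the incident side (a transparent slab) and n₂ on the transmitted side (a clear liquid).
n₂ = n₁ tan θ_B = 1.391 × tan 48.53° = 1.574.

n ≈ 1.574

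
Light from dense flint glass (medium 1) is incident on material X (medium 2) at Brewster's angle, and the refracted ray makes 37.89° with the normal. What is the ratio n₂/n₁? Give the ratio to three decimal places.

θ_B + θ_t = 90°, so θ_B = 90° − 37.89° = 52.11°.
tan θ_B = n₂/n₁, so n₂/n₁ = tan 52.11° = 1.285.

n₂/n₁ ≈ 1.285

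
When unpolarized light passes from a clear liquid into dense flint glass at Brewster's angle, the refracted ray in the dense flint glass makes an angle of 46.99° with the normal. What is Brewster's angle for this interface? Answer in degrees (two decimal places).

Brewster's condition makes the reflected and refracted beams perpendicular: θ_B + θ_t = 90°.
θ_B = 90° − 46.99° = 43.01°.

θ_B ≈ 43.01°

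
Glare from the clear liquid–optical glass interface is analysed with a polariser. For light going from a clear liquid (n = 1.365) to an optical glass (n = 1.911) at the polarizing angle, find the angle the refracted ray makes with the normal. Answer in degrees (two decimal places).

θ_t ≈ 35.54°

tan θ_B = n₂/n₁ = 1.911/1.365 = 1.4000, so θ_B = 54.46°.
At Brewster's angle the reflected and refracted rays are perpendicular, so θ_t = 90° − θ_B = 90° − 54.46° = 35.54°.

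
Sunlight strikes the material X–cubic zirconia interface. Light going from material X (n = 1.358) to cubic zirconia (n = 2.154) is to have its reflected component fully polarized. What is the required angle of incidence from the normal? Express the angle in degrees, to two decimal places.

Here n₂/n₁ = 2.154/1.358 = 1.5862, and Brewster's law gives tan θ_B = n₂/n₁. Taking the arctangent, θ_B = 57.77°.

θ_B ≈ 57.77°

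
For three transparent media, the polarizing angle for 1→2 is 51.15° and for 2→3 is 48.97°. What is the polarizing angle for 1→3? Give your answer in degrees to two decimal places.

Each Brewster angle gives a ratio: n₂/n₁ = tan 51.15° = 1.2415, n₃/n₂ = tan 48.97° = 1.1492.
n₃/n₁ = 1.4267. Then tan θ_B(1→3) = n₃/n₁, so θ_B(1→3) = arctan(1.4267) = 54.97°.

θ_B ≈ 54.97°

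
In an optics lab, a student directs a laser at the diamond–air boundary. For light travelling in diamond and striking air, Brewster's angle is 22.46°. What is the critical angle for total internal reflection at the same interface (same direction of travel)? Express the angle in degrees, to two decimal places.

tan θ_B = n₂/n₁ = tan 22.46° = 0.4134.
Total internal reflection: sin θ_c = n₂/n₁ = 0.4134.
θ_c = arcsin(0.4134) = 24.42°.

θ_c ≈ 24.42°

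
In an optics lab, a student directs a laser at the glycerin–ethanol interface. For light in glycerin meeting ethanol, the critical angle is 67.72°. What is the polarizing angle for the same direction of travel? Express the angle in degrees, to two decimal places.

At the critical angle sin θ_c = n₂/n₁, giving n₂/n₁ = sin 67.72° = 0.9253.
Then tan θ_B = n₂/n₁ = 0.9253, so θ_B = arctan 0.9253 = 42.78°.

θ_B ≈ 42.78°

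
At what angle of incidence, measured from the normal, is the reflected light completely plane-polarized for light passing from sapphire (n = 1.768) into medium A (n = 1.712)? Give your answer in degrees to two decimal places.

θ_B ≈ 44.08°

tan θ_B = n₂/n₁ = 1.712/1.768 = 0.9683.
So θ_B = arctan 0.9683 = 44.08°.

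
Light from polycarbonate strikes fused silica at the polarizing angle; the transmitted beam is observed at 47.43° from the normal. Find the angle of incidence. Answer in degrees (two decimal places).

At Brewster's angle the reflected and refracted rays are perpendicular, so θ_B + θ_t = 90°.
So θ_B = 90° − θ_t = 90° − 47.43° = 42.57°.

θ_B ≈ 42.57°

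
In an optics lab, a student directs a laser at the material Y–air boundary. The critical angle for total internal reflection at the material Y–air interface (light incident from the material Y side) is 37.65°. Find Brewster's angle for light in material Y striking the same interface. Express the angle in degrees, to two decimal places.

θ_B ≈ 31.42°

At the critical angle sin θ_c = n₂/n₁, giving n₂/n₁ = sin 37.65° = 0.6108.
Then tan θ_B = n₂/n₁ = 0.6108, so θ_B = arctan 0.6108 = 31.42°.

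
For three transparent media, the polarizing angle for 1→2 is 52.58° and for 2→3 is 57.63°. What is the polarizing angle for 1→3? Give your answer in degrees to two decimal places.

n₂/n₁ = tan 52.58° = 1.3070 and n₃/n₂ = tan 57.63° = 1.5776.
So n₃/n₁ = (n₂/n₁)(n₃/n₂) = 1.3070 × 1.5776 = 2.0619.
θ_B(1→3) = arctan(2.0619) = 64.13°.

θ_B ≈ 64.13°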